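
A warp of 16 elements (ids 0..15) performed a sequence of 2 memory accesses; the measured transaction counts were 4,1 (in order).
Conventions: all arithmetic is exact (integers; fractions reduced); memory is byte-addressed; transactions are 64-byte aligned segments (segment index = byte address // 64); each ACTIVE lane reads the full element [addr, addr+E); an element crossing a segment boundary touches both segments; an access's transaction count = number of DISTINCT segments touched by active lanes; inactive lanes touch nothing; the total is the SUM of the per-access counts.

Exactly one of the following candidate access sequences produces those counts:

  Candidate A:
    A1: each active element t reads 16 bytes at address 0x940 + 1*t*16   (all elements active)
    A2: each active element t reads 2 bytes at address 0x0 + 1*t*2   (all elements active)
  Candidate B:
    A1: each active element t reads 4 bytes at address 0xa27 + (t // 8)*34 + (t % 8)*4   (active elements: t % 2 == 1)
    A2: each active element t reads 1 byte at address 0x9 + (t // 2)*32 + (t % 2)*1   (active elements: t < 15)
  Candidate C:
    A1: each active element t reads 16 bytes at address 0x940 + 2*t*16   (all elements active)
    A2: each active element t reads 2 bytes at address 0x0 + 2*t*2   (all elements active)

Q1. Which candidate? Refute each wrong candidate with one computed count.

B: A1 gives 2 transactions, not 4
C: A1 gives 8 transactions, not 4
A: all counts match (4,1)

Answer: A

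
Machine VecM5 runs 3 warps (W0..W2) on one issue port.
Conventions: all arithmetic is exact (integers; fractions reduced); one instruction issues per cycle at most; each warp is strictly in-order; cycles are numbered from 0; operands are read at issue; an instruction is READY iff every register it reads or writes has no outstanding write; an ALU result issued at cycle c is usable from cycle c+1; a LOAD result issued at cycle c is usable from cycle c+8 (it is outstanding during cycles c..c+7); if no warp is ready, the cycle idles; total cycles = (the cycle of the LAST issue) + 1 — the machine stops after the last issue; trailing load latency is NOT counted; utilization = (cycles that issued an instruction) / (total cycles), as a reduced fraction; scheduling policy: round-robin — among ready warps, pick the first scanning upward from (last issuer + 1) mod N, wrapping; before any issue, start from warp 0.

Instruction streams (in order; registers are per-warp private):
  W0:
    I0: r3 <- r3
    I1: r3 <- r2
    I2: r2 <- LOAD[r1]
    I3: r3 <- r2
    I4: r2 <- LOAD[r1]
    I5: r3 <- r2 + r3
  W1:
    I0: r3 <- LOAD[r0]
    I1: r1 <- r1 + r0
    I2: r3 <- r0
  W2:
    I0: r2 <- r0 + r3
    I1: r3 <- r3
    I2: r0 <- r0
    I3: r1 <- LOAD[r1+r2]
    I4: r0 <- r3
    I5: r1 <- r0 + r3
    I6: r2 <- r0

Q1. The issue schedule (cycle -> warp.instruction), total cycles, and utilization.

cycle 0: W0.I0
cycle 1: W1.I0
cycle 2: W2.I0
cycle 3: W0.I1
cycle 4: W1.I1
cycle 5: W2.I1
cycle 6: W0.I2
cycle 7: W2.I2
cycle 8: W2.I3
cycle 9: W1.I2
cycle 10: W2.I4
cycle 11: idle
cycle 12: idle
cycle 13: idle
cycle 14: W0.I3
cycle 15: W0.I4
cycle 16: W2.I5
cycle 17: W2.I6
cycle 18: idle
cycle 19: idle
cycle 20: idle
cycle 21: idle
cycle 22: idle
cycle 23: W0.I5

Answer: 24 cycles, utilization 2/3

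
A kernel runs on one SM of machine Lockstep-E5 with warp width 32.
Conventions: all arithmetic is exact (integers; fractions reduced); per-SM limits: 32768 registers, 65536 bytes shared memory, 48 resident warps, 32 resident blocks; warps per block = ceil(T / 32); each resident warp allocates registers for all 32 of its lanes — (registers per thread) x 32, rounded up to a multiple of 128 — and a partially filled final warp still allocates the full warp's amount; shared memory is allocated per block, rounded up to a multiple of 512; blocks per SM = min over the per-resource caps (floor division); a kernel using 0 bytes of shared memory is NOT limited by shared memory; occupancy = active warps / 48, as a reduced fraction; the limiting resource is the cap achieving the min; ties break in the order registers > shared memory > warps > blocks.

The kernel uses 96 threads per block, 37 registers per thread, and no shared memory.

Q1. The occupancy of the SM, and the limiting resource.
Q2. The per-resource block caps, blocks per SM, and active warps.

Answer: occupancy 1/2, limited by registers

registers: 8 blocks
shared memory: no limit (kernel uses none)
warps: 16 blocks
blocks: 32 blocks

Answer: 8 blocks, 24 active warps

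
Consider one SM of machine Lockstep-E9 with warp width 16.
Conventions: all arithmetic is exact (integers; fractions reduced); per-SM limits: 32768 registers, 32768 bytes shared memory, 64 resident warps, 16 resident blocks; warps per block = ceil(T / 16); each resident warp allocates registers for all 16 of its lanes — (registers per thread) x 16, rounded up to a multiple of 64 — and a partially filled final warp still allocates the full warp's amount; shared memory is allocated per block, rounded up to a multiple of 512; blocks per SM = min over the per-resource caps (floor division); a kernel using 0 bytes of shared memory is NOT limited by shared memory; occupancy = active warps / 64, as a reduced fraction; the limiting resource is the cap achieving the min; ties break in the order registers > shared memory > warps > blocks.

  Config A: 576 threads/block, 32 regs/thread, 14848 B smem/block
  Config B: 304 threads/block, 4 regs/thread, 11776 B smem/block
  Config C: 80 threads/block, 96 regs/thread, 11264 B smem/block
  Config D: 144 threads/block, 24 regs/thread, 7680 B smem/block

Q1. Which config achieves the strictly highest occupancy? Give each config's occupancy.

occupancies: A 9/16, B 19/32, C 5/32, D 9/16

Answer: B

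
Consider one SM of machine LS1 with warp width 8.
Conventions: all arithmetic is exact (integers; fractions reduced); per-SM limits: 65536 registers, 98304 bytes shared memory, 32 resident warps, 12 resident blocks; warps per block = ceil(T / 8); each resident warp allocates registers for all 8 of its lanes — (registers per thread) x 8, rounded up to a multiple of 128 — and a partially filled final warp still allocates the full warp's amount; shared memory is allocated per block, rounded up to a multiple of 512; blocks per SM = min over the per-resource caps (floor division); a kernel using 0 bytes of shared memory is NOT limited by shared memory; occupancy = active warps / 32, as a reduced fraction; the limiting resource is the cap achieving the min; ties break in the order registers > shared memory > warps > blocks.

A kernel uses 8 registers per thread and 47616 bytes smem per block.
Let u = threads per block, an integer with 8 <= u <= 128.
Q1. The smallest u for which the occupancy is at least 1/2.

Answer: u = 57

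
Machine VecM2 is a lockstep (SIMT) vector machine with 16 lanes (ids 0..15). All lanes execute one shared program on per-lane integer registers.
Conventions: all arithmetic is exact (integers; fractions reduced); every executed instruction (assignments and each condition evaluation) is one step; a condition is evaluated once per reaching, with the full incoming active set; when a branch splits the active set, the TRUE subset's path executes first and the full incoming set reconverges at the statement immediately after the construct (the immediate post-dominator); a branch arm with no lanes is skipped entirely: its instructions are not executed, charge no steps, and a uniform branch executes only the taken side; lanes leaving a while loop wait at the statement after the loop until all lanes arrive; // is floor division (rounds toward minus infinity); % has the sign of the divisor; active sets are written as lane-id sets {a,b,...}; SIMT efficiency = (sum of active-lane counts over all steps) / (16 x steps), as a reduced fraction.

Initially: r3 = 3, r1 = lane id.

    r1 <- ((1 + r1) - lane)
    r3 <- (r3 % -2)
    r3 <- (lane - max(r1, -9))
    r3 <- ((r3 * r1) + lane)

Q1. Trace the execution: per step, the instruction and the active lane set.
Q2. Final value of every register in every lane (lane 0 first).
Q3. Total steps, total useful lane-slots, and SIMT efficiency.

step 0: r1 <- ((1 + r1) - lane)      {0,1,2,3,4,5,6,7,8,9,10,11,12,13,14,15}
step 1: r3 <- (r3 % -2)              {0,1,2,3,4,5,6,7,8,9,10,11,12,13,14,15}
step 2: r3 <- (lane - max(r1, -9))   {0,1,2,3,4,5,6,7,8,9,10,11,12,13,14,15}
step 3: r3 <- ((r3 * r1) + lane)     {0,1,2,3,4,5,6,7,8,9,10,11,12,13,14,15}

Answer: 4 steps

r3: -1,1,3,5,7,9,11,13,15,17,19,21,23,25,27,29
r1: 1,1,1,1,1,1,1,1,1,1,1,1,1,1,1,1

steps = 4; useful = 64; efficiency = 64/64 = 1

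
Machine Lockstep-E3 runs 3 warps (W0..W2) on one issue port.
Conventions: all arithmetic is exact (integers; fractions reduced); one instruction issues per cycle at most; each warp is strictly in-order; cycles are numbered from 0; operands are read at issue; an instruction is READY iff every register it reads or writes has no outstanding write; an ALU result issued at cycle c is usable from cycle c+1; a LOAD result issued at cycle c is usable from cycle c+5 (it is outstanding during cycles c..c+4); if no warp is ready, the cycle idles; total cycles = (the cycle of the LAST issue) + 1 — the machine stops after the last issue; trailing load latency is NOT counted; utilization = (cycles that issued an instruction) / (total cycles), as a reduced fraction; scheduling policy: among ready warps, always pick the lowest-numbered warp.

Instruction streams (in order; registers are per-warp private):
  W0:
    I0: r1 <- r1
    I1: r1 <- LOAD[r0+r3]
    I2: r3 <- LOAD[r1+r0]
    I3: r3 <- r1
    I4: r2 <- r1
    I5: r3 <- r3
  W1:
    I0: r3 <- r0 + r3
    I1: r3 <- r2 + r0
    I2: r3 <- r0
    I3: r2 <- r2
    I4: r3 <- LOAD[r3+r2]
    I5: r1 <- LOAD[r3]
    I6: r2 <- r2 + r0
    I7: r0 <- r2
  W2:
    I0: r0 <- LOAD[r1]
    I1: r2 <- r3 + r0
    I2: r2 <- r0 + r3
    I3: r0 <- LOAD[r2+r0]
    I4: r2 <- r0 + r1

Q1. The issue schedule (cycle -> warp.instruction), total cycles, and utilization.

cycle 0: W0.I0
cycle 1: W0.I1
cycle 2: W1.I0
cycle 3: W1.I1
cycle 4: W1.I2
cycle 5: W1.I3
cycle 6: W0.I2
cycle 7: W1.I4
cycle 8: W2.I0
cycle 9: idle
cycle 10: idle
cycle 11: W0.I3
cycle 12: W0.I4
cycle 13: W0.I5
cycle 14: W1.I5
cycle 15: W1.I6
cycle 16: W1.I7
cycle 17: W2.I1
cycle 18: W2.I2
cycle 19: W2.I3
cycle 20: idle
cycle 21: idle
cycle 22: idle
cycle 23: idle
cycle 24: W2.I4

Answer: 25 cycles, utilization 19/25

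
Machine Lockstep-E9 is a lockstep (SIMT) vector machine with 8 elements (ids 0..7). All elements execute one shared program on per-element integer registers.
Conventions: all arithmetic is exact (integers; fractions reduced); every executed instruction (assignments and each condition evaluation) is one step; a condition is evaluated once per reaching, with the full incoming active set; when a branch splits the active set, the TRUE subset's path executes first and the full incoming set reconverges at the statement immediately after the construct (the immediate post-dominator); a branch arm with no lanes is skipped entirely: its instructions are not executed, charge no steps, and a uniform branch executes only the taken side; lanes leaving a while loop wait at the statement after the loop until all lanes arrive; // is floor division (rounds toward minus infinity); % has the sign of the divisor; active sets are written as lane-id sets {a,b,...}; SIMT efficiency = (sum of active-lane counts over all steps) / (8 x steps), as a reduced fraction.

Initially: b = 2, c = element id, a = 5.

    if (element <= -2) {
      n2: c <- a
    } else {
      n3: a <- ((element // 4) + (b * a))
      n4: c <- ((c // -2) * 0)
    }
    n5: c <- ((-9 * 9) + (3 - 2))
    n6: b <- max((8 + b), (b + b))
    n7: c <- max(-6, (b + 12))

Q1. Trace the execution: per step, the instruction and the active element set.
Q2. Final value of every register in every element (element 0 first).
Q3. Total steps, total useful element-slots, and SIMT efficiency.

step 0: eval (element <= -2)         {0,1,2,3,4,5,6,7}
step 1: a <- ((element // 4) + (b * a)) {0,1,2,3,4,5,6,7}
step 2: c <- ((c // -2) * 0)         {0,1,2,3,4,5,6,7}
step 3: c <- ((-9 * 9) + (3 - 2))    {0,1,2,3,4,5,6,7}
step 4: b <- max((8 + b), (b + b))   {0,1,2,3,4,5,6,7}
step 5: c <- max(-6, (b + 12))       {0,1,2,3,4,5,6,7}

Answer: 6 steps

b: 10,10,10,10,10,10,10,10
c: 22,22,22,22,22,22,22,22
a: 10,10,10,10,11,11,11,11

steps = 6; useful = 48; efficiency = 48/48 = 1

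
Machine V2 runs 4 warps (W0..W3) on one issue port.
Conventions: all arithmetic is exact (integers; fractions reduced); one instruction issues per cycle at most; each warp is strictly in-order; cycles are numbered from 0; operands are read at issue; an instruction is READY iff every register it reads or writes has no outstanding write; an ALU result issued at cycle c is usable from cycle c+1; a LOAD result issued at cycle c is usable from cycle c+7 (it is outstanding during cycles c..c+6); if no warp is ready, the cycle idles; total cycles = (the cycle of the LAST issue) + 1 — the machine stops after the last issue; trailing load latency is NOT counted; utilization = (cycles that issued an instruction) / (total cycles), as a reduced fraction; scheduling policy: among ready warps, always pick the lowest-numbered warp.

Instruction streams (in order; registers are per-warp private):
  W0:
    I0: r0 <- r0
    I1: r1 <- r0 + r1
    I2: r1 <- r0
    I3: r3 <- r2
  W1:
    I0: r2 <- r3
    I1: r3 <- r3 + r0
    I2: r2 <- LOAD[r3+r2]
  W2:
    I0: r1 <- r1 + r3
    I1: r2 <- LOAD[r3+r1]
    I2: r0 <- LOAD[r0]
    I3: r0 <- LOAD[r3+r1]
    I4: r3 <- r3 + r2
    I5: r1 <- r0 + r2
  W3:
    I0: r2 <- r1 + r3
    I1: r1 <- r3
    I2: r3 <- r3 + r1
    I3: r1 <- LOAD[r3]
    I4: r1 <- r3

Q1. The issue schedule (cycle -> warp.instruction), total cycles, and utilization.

cycle 0: W0.I0
cycle 1: W0.I1
cycle 2: W0.I2
cycle 3: W0.I3
cycle 4: W1.I0
cycle 5: W1.I1
cycle 6: W1.I2
cycle 7: W2.I0
cycle 8: W2.I1
cycle 9: W2.I2
cycle 10: W3.I0
cycle 11: W3.I1
cycle 12: W3.I2
cycle 13: W3.I3
cycle 14: idle
cycle 15: idle
cycle 16: W2.I3
cycle 17: W2.I4
cycle 18: idle
cycle 19: idle
cycle 20: W3.I4
cycle 21: idle
cycle 22: idle
cycle 23: W2.I5

Answer: 24 cycles, utilization 3/4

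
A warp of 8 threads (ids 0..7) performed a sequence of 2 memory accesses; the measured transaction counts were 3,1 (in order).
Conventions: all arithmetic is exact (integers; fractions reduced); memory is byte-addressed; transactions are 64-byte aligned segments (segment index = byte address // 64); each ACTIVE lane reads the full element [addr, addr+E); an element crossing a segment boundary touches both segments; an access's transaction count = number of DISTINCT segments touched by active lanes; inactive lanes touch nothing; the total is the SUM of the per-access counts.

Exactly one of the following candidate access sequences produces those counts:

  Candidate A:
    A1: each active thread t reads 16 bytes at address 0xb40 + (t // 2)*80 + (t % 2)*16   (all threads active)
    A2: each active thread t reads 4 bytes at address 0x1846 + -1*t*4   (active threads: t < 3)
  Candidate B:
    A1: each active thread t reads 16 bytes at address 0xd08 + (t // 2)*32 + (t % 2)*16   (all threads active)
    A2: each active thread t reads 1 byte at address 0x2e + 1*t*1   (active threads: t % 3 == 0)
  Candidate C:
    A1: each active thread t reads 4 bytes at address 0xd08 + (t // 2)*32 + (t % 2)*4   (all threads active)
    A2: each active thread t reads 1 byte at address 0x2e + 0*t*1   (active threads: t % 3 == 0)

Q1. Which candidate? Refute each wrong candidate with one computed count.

A: A1 gives 5 transactions, not 3
C: A1 gives 2 transactions, not 3
B: all counts match (3,1)

Answer: B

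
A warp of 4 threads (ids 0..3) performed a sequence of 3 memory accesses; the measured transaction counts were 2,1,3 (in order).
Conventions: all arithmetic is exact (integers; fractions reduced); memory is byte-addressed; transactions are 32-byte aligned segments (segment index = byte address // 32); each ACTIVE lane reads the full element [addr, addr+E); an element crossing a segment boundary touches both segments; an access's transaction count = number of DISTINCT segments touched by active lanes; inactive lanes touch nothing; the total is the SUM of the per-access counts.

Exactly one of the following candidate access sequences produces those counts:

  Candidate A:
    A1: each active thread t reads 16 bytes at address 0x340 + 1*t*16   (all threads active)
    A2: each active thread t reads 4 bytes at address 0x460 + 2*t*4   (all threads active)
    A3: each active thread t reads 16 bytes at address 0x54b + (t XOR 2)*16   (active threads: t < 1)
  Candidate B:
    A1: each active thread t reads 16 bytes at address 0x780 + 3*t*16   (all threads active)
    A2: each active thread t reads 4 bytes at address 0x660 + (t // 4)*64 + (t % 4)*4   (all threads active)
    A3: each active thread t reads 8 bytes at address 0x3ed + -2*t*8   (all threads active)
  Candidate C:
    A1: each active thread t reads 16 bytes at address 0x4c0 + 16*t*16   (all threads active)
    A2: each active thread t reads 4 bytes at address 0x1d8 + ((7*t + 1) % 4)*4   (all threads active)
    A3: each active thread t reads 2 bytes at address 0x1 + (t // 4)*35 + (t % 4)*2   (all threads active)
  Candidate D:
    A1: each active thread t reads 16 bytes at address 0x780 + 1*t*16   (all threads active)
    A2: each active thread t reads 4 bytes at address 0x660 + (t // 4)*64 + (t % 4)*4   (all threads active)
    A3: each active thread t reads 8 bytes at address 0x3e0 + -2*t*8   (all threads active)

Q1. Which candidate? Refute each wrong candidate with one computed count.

A: A3 gives 1 transaction, not 3
B: A1 gives 4 transactions, not 2
C: A1 gives 4 transactions, not 2
D: all counts match (2,1,3)

Answer: D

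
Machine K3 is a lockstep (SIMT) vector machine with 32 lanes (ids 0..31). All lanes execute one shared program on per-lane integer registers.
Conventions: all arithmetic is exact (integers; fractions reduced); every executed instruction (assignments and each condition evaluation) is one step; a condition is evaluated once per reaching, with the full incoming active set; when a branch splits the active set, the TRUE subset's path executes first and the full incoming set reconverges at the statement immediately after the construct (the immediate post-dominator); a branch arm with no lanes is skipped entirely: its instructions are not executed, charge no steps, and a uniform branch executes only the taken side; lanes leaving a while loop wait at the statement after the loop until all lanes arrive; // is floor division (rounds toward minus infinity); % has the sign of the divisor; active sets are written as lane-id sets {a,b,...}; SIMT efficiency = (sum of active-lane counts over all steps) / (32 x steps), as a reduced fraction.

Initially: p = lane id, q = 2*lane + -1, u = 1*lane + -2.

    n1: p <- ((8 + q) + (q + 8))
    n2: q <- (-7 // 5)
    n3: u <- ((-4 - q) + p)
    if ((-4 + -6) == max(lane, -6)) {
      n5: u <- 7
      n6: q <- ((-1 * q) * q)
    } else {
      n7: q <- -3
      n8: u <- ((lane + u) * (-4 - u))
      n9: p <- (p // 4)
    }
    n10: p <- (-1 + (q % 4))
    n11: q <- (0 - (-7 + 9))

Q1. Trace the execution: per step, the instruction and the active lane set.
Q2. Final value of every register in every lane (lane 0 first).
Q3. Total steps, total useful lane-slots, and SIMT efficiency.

step 0: p <- ((8 + q) + (q + 8))     {0,1,2,3,4,5,6,7,8,9,10,11,12,13,14,15,16,17,18,19,20,21,22,23,24,25,26,27,28,29,30,31}
step 1: q <- (-7 // 5)               {0,1,2,3,4,5,6,7,8,9,10,11,12,13,14,15,16,17,18,19,20,21,22,23,24,25,26,27,28,29,30,31}
step 2: u <- ((-4 - q) + p)          {0,1,2,3,4,5,6,7,8,9,10,11,12,13,14,15,16,17,18,19,20,21,22,23,24,25,26,27,28,29,30,31}
step 3: eval ((-4 + -6) == max(lane, -6)) {0,1,2,3,4,5,6,7,8,9,10,11,12,13,14,15,16,17,18,19,20,21,22,23,24,25,26,27,28,29,30,31}
step 4: q <- -3                      {0,1,2,3,4,5,6,7,8,9,10,11,12,13,14,15,16,17,18,19,20,21,22,23,24,25,26,27,28,29,30,31}
step 5: u <- ((lane + u) * (-4 - u)) {0,1,2,3,4,5,6,7,8,9,10,11,12,13,14,15,16,17,18,19,20,21,22,23,24,25,26,27,28,29,30,31}
step 6: p <- (p // 4)                {0,1,2,3,4,5,6,7,8,9,10,11,12,13,14,15,16,17,18,19,20,21,22,23,24,25,26,27,28,29,30,31}
step 7: p <- (-1 + (q % 4))          {0,1,2,3,4,5,6,7,8,9,10,11,12,13,14,15,16,17,18,19,20,21,22,23,24,25,26,27,28,29,30,31}
step 8: q <- (0 - (-7 + 9))          {0,1,2,3,4,5,6,7,8,9,10,11,12,13,14,15,16,17,18,19,20,21,22,23,24,25,26,27,28,29,30,31}

Answer: 9 steps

p: 0,0,0,0,0,0,0,0,0,0,0,0,0,0,0,0,0,0,0,0,0,0,0,0,0,0,0,0,0,0,0,0
q: -2,-2,-2,-2,-2,-2,-2,-2,-2,-2,-2,-2,-2,-2,-2,-2,-2,-2,-2,-2,-2,-2,-2,-2,-2,-2,-2,-2,-2,-2,-2,-2
u: -192,-340,-528,-756,-1024,-1332,-1680,-2068,-2496,-2964,-3472,-4020,-4608,-5236,-5904,-6612,-7360,-8148,-8976,-9844,-10752,-11700,-12688,-13716,-14784,-15892,-17040,-18228,-19456,-20724,-22032,-23380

steps = 9; useful = 288; efficiency = 288/288 = 1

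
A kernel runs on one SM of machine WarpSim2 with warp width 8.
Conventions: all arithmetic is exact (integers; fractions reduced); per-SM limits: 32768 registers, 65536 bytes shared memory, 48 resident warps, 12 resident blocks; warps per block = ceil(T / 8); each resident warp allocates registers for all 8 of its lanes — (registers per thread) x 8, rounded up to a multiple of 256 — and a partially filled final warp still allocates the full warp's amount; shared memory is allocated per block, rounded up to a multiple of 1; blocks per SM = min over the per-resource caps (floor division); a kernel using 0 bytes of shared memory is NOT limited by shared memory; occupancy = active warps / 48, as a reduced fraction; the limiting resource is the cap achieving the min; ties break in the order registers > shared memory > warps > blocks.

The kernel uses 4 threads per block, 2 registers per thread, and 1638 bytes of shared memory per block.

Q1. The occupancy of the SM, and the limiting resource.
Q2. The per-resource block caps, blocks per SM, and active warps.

Answer: occupancy 1/4, limited by blocks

registers: 128 blocks
shared memory: 40 blocks
warps: 48 blocks
blocks: 12 blocks

Answer: 12 blocks, 12 active warps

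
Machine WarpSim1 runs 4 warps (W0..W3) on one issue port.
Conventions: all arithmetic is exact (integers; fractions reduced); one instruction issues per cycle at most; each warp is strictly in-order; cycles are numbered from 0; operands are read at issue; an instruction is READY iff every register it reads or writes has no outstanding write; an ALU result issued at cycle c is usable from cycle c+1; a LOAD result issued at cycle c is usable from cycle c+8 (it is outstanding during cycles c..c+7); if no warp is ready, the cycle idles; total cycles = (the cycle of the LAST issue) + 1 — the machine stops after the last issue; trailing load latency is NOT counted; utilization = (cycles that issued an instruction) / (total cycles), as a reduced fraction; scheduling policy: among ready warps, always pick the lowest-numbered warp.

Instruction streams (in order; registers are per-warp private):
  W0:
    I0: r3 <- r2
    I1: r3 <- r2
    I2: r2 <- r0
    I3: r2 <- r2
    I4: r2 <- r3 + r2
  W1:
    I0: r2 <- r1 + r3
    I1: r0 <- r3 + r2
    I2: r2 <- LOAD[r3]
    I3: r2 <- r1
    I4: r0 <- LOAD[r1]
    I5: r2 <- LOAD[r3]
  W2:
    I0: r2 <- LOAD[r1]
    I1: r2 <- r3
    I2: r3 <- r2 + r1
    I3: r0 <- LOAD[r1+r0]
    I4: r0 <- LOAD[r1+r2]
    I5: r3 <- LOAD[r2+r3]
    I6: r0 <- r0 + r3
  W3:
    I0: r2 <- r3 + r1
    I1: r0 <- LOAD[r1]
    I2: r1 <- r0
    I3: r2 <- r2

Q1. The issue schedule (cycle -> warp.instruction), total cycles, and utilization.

cycle 0: W0.I0
cycle 1: W0.I1
cycle 2: W0.I2
cycle 3: W0.I3
cycle 4: W0.I4
cycle 5: W1.I0
cycle 6: W1.I1
cycle 7: W1.I2
cycle 8: W2.I0
cycle 9: W3.I0
cycle 10: W3.I1
cycle 11: idle
cycle 12: idle
cycle 13: idle
cycle 14: idle
cycle 15: W1.I3
cycle 16: W1.I4
cycle 17: W1.I5
cycle 18: W2.I1
cycle 19: W2.I2
cycle 20: W2.I3
cycle 21: W3.I2
cycle 22: W3.I3
cycle 23: idle
cycle 24: idle
cycle 25: idle
cycle 26: idle
cycle 27: idle
cycle 28: W2.I4
cycle 29: W2.I5
cycle 30: idle
cycle 31: idle
cycle 32: idle
cycle 33: idle
cycle 34: idle
cycle 35: idle
cycle 36: idle
cycle 37: W2.I6

Answer: 38 cycles, utilization 11/19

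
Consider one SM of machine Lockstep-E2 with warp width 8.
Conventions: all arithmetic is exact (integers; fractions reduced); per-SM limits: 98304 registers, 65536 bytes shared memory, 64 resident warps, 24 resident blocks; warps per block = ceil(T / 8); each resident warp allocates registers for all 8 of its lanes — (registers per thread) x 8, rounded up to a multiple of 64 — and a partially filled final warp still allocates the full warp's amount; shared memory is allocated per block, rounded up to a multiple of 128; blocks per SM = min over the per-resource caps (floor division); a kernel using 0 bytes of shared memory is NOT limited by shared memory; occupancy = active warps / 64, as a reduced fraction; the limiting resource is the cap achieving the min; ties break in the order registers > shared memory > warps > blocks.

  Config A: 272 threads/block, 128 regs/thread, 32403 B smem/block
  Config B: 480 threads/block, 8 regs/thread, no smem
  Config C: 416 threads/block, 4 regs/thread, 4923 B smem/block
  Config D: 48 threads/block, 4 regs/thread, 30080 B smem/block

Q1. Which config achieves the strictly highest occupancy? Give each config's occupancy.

occupancies: A 17/32, B 15/16, C 13/16, D 3/16

Answer: B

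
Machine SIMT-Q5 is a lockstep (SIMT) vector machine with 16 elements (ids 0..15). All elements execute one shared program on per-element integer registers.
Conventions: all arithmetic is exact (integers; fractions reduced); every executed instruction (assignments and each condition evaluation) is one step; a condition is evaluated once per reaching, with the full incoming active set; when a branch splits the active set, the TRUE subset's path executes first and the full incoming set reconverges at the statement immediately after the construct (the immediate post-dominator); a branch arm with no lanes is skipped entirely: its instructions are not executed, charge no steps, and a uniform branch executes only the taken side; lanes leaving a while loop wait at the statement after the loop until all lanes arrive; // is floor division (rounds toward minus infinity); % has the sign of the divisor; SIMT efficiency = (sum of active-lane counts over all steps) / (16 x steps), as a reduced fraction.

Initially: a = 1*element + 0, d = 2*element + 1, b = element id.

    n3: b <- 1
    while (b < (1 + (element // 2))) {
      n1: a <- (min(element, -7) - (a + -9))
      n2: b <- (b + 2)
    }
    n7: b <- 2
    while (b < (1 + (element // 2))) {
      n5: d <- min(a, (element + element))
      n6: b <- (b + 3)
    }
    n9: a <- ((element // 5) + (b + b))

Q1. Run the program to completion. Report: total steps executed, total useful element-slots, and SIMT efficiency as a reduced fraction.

Answer: 23 steps, 230 useful, 5/8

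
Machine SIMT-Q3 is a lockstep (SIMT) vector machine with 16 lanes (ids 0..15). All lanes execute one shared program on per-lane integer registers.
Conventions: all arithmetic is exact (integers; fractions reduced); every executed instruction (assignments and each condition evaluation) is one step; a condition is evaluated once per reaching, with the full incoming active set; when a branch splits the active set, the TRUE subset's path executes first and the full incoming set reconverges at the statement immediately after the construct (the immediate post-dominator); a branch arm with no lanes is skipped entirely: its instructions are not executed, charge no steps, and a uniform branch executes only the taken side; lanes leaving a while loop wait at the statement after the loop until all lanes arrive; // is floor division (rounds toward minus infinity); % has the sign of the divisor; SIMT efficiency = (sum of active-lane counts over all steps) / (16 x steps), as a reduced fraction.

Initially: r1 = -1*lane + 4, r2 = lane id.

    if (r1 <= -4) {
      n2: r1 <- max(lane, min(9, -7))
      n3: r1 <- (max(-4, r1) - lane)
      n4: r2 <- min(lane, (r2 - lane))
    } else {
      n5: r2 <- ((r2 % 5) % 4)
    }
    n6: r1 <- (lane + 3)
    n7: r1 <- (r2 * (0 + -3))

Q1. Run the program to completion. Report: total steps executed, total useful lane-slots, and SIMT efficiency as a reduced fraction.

Answer: 7 steps, 80 useful, 5/7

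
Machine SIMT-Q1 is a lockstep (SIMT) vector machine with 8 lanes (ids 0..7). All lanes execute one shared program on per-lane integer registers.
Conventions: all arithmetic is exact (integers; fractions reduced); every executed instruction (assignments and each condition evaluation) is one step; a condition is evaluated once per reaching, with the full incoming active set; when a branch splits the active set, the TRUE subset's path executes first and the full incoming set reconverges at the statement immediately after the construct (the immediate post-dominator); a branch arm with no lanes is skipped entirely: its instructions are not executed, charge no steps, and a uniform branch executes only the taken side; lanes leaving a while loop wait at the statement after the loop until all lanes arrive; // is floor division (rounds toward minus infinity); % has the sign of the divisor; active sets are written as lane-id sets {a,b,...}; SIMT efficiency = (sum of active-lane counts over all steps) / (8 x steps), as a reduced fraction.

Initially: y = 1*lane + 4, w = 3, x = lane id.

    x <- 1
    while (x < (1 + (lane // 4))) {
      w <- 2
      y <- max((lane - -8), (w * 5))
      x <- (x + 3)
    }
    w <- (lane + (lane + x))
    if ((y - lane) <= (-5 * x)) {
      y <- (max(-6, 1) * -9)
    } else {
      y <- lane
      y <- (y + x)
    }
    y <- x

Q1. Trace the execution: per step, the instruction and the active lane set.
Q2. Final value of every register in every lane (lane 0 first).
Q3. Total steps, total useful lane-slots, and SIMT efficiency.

step 0: x <- 1                       {0,1,2,3,4,5,6,7}
step 1: eval (x < (1 + (lane // 4))) {0,1,2,3,4,5,6,7}
step 2: w <- 2                       {4,5,6,7}
step 3: y <- max((lane - -8), (w * 5)) {4,5,6,7}
step 4: x <- (x + 3)                 {4,5,6,7}
step 5: eval (x < (1 + (lane // 4))) {4,5,6,7}
step 6: w <- (lane + (lane + x))     {0,1,2,3,4,5,6,7}
step 7: eval ((y - lane) <= (-5 * x)) {0,1,2,3,4,5,6,7}
step 8: y <- lane                    {0,1,2,3,4,5,6,7}
step 9: y <- (y + x)                 {0,1,2,3,4,5,6,7}
step 10: y <- x                       {0,1,2,3,4,5,6,7}

Answer: 11 steps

y: 1,1,1,1,4,4,4,4
w: 1,3,5,7,12,14,16,18
x: 1,1,1,1,4,4,4,4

steps = 11; useful = 72; efficiency = 72/88 = 9/11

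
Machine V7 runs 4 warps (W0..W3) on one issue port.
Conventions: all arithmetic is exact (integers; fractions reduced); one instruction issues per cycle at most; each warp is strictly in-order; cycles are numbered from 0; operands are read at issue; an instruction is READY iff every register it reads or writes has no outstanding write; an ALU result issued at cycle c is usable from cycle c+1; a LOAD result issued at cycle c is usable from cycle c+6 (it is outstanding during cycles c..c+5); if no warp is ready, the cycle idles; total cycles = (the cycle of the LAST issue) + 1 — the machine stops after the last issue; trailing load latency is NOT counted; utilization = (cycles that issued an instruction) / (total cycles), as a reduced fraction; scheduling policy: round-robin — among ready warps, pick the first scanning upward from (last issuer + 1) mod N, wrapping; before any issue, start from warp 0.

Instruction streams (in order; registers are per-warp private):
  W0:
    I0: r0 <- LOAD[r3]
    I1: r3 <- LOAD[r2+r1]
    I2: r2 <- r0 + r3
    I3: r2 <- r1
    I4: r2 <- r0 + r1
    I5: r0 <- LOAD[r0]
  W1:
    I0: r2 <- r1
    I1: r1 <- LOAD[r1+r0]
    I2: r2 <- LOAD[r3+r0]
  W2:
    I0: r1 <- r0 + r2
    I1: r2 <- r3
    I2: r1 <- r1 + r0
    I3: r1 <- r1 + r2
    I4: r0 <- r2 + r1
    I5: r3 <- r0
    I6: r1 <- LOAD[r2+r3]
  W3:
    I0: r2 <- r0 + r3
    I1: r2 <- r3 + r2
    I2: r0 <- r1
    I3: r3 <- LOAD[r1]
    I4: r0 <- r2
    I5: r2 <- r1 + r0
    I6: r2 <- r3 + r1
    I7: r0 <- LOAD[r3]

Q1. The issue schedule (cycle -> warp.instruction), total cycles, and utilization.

cycle 0: W0.I0
cycle 1: W1.I0
cycle 2: W2.I0
cycle 3: W3.I0
cycle 4: W0.I1
cycle 5: W1.I1
cycle 6: W2.I1
cycle 7: W3.I1
cycle 8: W1.I2
cycle 9: W2.I2
cycle 10: W3.I2
cycle 11: W0.I2
cycle 12: W2.I3
cycle 13: W3.I3
cycle 14: W0.I3
cycle 15: W2.I4
cycle 16: W3.I4
cycle 17: W0.I4
cycle 18: W2.I5
cycle 19: W3.I5
cycle 20: W0.I5
cycle 21: W2.I6
cycle 22: W3.I6
cycle 23: W3.I7

Answer: 24 cycles, utilization 1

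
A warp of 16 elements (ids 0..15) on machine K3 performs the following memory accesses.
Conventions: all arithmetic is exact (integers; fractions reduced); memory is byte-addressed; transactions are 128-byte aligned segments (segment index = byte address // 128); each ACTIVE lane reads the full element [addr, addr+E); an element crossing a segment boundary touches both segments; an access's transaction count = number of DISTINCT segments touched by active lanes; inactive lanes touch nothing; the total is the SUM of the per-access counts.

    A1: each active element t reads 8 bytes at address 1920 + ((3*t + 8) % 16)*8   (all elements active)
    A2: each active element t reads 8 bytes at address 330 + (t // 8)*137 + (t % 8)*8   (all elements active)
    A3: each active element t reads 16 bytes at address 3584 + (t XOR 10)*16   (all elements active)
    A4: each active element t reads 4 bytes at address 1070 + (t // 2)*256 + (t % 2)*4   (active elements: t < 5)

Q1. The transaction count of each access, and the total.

A1: 1 transaction
A2: 3 transactions
A3: 2 transactions
A4: 3 transactions

Answer: 1,3,2,3; total 9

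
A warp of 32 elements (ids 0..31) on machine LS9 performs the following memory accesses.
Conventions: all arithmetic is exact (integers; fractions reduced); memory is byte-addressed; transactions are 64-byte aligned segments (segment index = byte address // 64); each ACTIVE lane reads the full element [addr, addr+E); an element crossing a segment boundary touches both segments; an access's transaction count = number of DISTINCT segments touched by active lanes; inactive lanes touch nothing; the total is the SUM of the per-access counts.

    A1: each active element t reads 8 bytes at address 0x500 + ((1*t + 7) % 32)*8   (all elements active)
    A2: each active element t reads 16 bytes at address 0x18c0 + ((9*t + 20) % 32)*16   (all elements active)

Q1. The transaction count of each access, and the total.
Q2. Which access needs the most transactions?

A1: 4 transactions
A2: 8 transactions

Answer: 4,8; total 12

Answer: A2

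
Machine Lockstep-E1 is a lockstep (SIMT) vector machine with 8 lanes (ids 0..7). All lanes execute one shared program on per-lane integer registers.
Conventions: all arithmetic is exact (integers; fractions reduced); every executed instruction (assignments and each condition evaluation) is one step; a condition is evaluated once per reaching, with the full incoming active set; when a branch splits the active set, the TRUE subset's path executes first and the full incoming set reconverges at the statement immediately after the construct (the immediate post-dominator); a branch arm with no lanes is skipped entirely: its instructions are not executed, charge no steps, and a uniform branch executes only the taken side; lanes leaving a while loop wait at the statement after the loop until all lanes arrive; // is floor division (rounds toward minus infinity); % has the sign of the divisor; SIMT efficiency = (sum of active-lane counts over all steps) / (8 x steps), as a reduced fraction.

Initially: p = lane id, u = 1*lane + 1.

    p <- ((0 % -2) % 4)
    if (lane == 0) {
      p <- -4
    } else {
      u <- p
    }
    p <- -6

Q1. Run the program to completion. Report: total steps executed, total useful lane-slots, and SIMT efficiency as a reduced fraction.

Answer: 5 steps, 32 useful, 4/5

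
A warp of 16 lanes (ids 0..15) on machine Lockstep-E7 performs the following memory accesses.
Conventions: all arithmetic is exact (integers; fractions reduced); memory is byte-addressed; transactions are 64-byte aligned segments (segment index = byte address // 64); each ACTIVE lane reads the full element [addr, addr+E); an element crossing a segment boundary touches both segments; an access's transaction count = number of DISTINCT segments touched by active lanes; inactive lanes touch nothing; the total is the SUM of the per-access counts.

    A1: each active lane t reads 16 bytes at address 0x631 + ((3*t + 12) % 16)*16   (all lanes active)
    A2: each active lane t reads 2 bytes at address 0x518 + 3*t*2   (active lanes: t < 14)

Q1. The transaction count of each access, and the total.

A1: 5 transactions
A2: 2 transactions

Answer: 5,2; total 7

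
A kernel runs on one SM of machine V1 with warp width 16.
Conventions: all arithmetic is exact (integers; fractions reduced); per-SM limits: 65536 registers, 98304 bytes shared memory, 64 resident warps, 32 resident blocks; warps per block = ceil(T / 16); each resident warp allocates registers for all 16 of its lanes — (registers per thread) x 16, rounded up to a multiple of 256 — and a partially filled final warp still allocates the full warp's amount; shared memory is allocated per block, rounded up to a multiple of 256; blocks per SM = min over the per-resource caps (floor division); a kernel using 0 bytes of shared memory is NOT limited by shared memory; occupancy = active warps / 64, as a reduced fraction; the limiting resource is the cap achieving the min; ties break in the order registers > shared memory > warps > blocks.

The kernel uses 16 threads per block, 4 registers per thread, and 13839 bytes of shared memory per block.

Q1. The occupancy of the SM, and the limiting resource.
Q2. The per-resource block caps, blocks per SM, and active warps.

Answer: occupancy 3/32, limited by shared memory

registers: 256 blocks
shared memory: 6 blocks
warps: 64 blocks
blocks: 32 blocks

Answer: 6 blocks, 6 active warps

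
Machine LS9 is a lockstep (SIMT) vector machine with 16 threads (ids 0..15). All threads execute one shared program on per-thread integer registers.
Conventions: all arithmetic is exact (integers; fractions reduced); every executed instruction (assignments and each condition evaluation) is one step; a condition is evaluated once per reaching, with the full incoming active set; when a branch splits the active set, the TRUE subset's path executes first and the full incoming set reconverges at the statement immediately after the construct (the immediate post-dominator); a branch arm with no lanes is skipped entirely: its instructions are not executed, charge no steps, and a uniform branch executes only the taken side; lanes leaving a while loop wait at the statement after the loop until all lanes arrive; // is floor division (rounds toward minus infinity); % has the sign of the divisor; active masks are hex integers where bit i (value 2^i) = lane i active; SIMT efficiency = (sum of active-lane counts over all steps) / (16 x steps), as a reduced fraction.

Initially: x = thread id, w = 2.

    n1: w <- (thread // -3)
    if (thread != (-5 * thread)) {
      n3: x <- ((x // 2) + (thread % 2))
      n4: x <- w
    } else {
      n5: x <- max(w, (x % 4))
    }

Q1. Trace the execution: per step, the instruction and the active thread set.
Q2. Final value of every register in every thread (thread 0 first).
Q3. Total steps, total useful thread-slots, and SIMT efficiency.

step 0: w <- (thread // -3)          0xffff
step 1: eval (thread != (-5 * thread)) 0xffff
step 2: x <- ((x // 2) + (thread % 2)) 0xfffe
step 3: x <- w                       0xfffe
step 4: x <- max(w, (x % 4))         0x0001

Answer: 5 steps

x: 0,-1,-1,-1,-2,-2,-2,-3,-3,-3,-4,-4,-4,-5,-5,-5
w: 0,-1,-1,-1,-2,-2,-2,-3,-3,-3,-4,-4,-4,-5,-5,-5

steps = 5; useful = 63; efficiency = 63/80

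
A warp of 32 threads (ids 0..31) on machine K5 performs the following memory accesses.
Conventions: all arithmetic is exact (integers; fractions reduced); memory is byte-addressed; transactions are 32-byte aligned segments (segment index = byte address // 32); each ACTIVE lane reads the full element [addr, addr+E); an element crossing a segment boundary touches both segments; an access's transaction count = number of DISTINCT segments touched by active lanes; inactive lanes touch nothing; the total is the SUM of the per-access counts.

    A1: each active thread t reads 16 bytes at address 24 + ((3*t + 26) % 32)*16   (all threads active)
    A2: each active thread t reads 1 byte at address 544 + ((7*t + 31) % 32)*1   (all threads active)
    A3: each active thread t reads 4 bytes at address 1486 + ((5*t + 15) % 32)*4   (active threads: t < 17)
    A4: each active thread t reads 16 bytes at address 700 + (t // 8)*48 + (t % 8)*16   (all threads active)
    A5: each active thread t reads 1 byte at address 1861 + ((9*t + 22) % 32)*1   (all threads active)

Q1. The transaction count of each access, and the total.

A1: 17 transactions
A2: 1 transaction
A3: 5 transactions
A4: 10 transactions
A5: 2 transactions

Answer: 17,1,5,10,2; total 35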